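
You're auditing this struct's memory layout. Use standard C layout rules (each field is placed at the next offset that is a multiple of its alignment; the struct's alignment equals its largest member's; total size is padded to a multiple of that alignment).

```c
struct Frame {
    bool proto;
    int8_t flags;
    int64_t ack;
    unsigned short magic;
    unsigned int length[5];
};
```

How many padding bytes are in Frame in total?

@0: proto [1B, align 1] → 1
@1: flags [1B, align 1] → 2
+6 pad (align 8)
@8: ack [8B, align 8] → 16
@16: magic [2B, align 2] → 18
+2 pad (align 4)
@20: length [20B, align 4] → 40
size 40, align 8
data bytes 32, size 40 → padding 8

8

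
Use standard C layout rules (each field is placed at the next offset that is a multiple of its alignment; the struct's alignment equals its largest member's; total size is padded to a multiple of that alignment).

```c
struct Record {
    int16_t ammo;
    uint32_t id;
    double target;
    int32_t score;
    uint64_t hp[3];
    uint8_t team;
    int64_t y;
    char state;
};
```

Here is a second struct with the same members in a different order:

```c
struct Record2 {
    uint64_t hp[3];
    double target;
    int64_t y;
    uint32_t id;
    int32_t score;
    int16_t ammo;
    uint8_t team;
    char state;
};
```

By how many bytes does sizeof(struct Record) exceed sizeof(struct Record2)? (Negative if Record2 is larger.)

@0: ammo [2B, align 2] → 2
+2 pad (align 4)
@4: id [4B, align 4] → 8
@8: target [8B, align 8] → 16
@16: score [4B, align 4] → 20
+4 pad (align 8)
@24: hp [24B, align 8] → 48
@48: team [1B, align 1] → 49
+7 pad (align 8)
@56: y [8B, align 8] → 64
@64: state [1B, align 1] → 65
+7 tail pad (align 8)
size 72, align 8
— Record2 —
@0: hp [24B, align 8] → 24
@24: target [8B, align 8] → 32
@32: y [8B, align 8] → 40
@40: id [4B, align 4] → 44
@44: score [4B, align 4] → 48
@48: ammo [2B, align 2] → 50
@50: team [1B, align 1] → 51
@51: state [1B, align 1] → 52
+4 tail pad (align 8)
size 56, align 8
72 − 56 = 16

16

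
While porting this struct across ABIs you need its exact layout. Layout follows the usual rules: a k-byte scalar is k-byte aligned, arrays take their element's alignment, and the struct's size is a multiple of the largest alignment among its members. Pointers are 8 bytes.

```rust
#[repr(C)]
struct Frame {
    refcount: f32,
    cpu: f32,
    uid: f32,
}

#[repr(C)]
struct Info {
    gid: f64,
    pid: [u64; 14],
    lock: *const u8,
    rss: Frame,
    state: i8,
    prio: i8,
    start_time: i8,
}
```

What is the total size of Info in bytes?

144 bytes

Frame: refcount at 0 (size 4, align 4) → ends 4; cpu at 4 (size 4, align 4) → ends 8; uid at 8 (size 4, align 4) → ends 12; total 12 bytes, alignment 4
gid at 0 (size 8, align 8) → ends 8
pid at 8 (size 112, align 8) → ends 120
lock at 120 (size 8, align 8) → ends 128
rss at 128 (size 12, align 4) → ends 140
state at 140 (size 1, align 1) → ends 141
prio at 141 (size 1, align 1) → ends 142
start_time at 142 (size 1, align 1) → ends 143
tail pad 1 to reach multiple of 8
total 144 bytes, alignment 8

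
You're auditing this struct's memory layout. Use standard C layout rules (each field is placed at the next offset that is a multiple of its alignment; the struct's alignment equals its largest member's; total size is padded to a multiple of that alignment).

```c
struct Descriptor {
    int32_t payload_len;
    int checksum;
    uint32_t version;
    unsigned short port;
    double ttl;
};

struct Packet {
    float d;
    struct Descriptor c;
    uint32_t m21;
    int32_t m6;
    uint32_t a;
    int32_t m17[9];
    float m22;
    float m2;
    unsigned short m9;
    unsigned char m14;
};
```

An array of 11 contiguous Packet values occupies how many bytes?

1056

Descriptor: @0: payload_len [4B, align 4] → 4; @4: checksum [4B, align 4] → 8; @8: version [4B, align 4] → 12; @12: port [2B, align 2] → 14; +2 pad (align 8); @16: ttl [8B, align 8] → 24; size 24, align 8
@0: d [4B, align 4] → 4
+4 pad (align 8)
@8: c [24B, align 8] → 32
@32: m21 [4B, align 4] → 36
@36: m6 [4B, align 4] → 40
@40: a [4B, align 4] → 44
@44: m17 [36B, align 4] → 80
@80: m22 [4B, align 4] → 84
@84: m2 [4B, align 4] → 88
@88: m9 [2B, align 2] → 90
@90: m14 [1B, align 1] → 91
+5 tail pad (align 8)
size 96, align 8
array of 11: 11 × 96 = 1056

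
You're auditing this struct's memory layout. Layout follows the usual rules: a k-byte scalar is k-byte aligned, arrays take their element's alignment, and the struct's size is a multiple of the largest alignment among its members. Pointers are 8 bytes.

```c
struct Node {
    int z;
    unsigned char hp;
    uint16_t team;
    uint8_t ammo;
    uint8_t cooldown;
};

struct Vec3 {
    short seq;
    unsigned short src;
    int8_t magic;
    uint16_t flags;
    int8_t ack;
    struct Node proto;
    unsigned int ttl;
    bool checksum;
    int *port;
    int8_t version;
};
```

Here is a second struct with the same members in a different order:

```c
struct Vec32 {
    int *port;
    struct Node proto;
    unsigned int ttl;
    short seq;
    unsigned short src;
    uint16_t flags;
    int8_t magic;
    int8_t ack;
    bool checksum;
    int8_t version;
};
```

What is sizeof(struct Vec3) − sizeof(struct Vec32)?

8

Node: 0..4  z  (4B, 4-aligned); 4..5  hp  (1B, 1-aligned); 5..6  -- padding (1B); 6..8  team  (2B, 2-aligned); 8..9  ammo  (1B, 1-aligned); 9..10  cooldown  (1B, 1-aligned); 10..12  -- tail padding (2B); sizeof = 12, alignof = 4
0..2  seq  (2B, 2-aligned)
2..4  src  (2B, 2-aligned)
4..5  magic  (1B, 1-aligned)
5..6  -- padding (1B)
6..8  flags  (2B, 2-aligned)
8..9  ack  (1B, 1-aligned)
9..12  -- padding (3B)
12..24  proto  (12B, 4-aligned)
24..28  ttl  (4B, 4-aligned)
28..29  checksum  (1B, 1-aligned)
29..32  -- padding (3B)
32..40  port  (8B, 8-aligned)
40..41  version  (1B, 1-aligned)
41..48  -- tail padding (7B)
sizeof = 48, alignof = 8
— Vec32 —
0..8  port  (8B, 8-aligned)
8..20  proto  (12B, 4-aligned)
20..24  ttl  (4B, 4-aligned)
24..26  seq  (2B, 2-aligned)
26..28  src  (2B, 2-aligned)
28..30  flags  (2B, 2-aligned)
30..31  magic  (1B, 1-aligned)
31..32  ack  (1B, 1-aligned)
32..33  checksum  (1B, 1-aligned)
33..34  version  (1B, 1-aligned)
34..40  -- tail padding (6B)
sizeof = 40, alignof = 8
48 − 40 = 8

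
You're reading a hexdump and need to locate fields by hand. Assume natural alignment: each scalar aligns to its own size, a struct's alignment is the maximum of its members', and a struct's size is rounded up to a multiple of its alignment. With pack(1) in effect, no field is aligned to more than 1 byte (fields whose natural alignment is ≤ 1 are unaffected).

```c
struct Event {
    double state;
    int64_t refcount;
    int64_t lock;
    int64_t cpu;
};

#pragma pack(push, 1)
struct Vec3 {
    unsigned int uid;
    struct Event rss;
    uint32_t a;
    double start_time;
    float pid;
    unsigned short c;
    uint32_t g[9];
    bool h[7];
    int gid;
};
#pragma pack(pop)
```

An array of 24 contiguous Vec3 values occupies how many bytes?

Event: state at 0 (size 8, align 8) → ends 8; refcount at 8 (size 8, align 8) → ends 16; lock at 16 (size 8, align 8) → ends 24; cpu at 24 (size 8, align 8) → ends 32; total 32 bytes, alignment 8
uid at 0 (size 4, align 1) → ends 4
rss at 4 (size 32, align 1) → ends 36
a at 36 (size 4, align 1) → ends 40
start_time at 40 (size 8, align 1) → ends 48
pid at 48 (size 4, align 1) → ends 52
c at 52 (size 2, align 1) → ends 54
g at 54 (size 36, align 1) → ends 90
h at 90 (size 7, align 1) → ends 97
gid at 97 (size 4, align 1) → ends 101
total 101 bytes, alignment 1
array of 24: 24 × 101 = 2424

2424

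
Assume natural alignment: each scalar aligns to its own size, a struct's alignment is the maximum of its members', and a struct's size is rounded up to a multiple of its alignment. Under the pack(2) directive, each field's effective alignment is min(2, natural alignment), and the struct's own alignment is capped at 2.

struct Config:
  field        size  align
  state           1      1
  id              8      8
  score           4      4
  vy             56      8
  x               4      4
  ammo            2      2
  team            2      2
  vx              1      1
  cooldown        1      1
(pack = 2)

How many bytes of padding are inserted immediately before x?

0..1  state  (1B, 1-aligned)
1..2  -- padding (1B)
2..10  id  (8B, 2-aligned)
10..14  score  (4B, 2-aligned)
14..70  vy  (56B, 2-aligned)
70..74  x  (4B, 2-aligned)

0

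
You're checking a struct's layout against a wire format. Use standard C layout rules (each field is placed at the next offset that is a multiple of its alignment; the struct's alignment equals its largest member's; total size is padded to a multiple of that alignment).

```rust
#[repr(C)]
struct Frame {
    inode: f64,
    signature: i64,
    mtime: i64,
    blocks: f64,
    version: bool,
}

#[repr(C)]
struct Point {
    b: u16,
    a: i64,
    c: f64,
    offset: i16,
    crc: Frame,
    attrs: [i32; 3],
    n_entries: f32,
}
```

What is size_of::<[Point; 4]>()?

352

Frame: @0: inode [8B, align 8] → 8; @8: signature [8B, align 8] → 16; @16: mtime [8B, align 8] → 24; @24: blocks [8B, align 8] → 32; @32: version [1B, align 1] → 33; +7 tail pad (align 8); size 40, align 8
@0: b [2B, align 2] → 2
+6 pad (align 8)
@8: a [8B, align 8] → 16
@16: c [8B, align 8] → 24
@24: offset [2B, align 2] → 26
+6 pad (align 8)
@32: crc [40B, align 8] → 72
@72: attrs [12B, align 4] → 84
@84: n_entries [4B, align 4] → 88
size 88, align 8
array of 4: 4 × 88 = 352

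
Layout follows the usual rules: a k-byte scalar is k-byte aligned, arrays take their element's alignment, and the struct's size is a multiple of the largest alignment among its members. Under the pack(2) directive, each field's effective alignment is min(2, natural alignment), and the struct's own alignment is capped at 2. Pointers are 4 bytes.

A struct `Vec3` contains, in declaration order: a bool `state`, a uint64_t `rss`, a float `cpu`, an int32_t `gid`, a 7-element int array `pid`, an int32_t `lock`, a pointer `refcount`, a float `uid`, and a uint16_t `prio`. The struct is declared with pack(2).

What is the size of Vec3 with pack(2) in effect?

@0: state [1B, align 1] → 1
+1 pad (align 2)
@2: rss [8B, align 2] → 10
@10: cpu [4B, align 2] → 14
@14: gid [4B, align 2] → 18
@18: pid [28B, align 2] → 46
@46: lock [4B, align 2] → 50
@50: refcount [4B, align 2] → 54
@54: uid [4B, align 2] → 58
@58: prio [2B, align 2] → 60
size 60, align 2

60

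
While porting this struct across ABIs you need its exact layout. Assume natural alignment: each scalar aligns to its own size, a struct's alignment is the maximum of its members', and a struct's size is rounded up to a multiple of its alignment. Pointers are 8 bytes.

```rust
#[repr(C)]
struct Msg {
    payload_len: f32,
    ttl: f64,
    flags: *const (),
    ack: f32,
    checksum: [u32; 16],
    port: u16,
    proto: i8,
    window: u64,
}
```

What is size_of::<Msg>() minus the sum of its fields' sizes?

@0: payload_len [4B, align 4] → 4
+4 pad (align 8)
@8: ttl [8B, align 8] → 16
@16: flags [8B, align 8] → 24
@24: ack [4B, align 4] → 28
@28: checksum [64B, align 4] → 92
@92: port [2B, align 2] → 94
@94: proto [1B, align 1] → 95
+1 pad (align 8)
@96: window [8B, align 8] → 104
size 104, align 8
data bytes 99, size 104 → padding 5

5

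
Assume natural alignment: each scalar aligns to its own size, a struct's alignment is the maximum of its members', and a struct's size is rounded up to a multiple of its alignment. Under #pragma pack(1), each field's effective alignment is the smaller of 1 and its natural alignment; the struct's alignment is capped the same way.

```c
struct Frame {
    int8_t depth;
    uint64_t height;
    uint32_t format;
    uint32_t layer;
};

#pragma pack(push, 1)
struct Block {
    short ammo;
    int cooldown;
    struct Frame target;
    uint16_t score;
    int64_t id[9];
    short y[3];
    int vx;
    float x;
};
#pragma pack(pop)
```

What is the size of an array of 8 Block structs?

944

Frame: @0: depth [1B, align 1] → 1; +7 pad (align 8); @8: height [8B, align 8] → 16; @16: format [4B, align 4] → 20; @20: layer [4B, align 4] → 24; size 24, align 8
@0: ammo [2B, align 1] → 2
@2: cooldown [4B, align 1] → 6
@6: target [24B, align 1] → 30
@30: score [2B, align 1] → 32
@32: id [72B, align 1] → 104
@104: y [6B, align 1] → 110
@110: vx [4B, align 1] → 114
@114: x [4B, align 1] → 118
size 118, align 1
array of 8: 8 × 118 = 944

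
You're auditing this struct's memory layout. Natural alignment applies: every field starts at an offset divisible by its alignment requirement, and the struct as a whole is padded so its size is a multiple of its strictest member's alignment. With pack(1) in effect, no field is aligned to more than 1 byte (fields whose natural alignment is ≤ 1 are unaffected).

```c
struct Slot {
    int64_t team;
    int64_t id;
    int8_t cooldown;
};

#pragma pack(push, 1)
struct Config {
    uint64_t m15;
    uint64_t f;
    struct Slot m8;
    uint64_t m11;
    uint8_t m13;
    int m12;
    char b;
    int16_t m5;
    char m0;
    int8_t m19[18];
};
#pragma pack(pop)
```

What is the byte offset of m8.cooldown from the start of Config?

32

Slot: @0: team [8B, align 8] → 8; @8: id [8B, align 8] → 16; @16: cooldown [1B, align 1] → 17; +7 tail pad (align 8); size 24, align 8
@0: m15 [8B, align 1] → 8
@8: f [8B, align 1] → 16
@16: m8 [24B, align 1] → 40
within Slot: cooldown at 16
16 + 16 = 32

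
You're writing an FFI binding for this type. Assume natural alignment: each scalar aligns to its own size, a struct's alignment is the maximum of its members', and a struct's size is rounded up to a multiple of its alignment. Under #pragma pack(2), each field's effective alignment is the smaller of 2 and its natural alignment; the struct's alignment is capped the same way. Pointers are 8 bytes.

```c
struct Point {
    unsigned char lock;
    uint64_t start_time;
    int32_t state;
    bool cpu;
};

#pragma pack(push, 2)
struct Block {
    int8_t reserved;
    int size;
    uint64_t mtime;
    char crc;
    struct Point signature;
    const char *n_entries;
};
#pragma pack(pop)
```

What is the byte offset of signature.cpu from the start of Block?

Point: @0: lock [1B, align 1] → 1; +7 pad (align 8); @8: start_time [8B, align 8] → 16; @16: state [4B, align 4] → 20; @20: cpu [1B, align 1] → 21; +3 tail pad (align 8); size 24, align 8
@0: reserved [1B, align 1] → 1
+1 pad (align 2)
@2: size [4B, align 2] → 6
@6: mtime [8B, align 2] → 14
@14: crc [1B, align 1] → 15
+1 pad (align 2)
@16: signature [24B, align 2] → 40
within Point: cpu at 20
16 + 20 = 36

36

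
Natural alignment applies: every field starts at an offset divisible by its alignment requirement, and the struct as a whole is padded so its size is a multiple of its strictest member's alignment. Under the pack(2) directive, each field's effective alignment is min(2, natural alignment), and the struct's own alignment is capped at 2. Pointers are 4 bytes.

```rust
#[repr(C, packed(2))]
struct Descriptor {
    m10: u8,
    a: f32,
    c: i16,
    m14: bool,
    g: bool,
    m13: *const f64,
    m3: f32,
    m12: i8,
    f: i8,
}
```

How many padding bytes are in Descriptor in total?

1

0..1  m10  (1B, 1-aligned)
1..2  -- padding (1B)
2..6  a  (4B, 2-aligned)
6..8  c  (2B, 2-aligned)
8..9  m14  (1B, 1-aligned)
9..10  g  (1B, 1-aligned)
10..14  m13  (4B, 2-aligned)
14..18  m3  (4B, 2-aligned)
18..19  m12  (1B, 1-aligned)
19..20  f  (1B, 1-aligned)
sizeof = 20, alignof = 2
data bytes 19, size 20 → padding 1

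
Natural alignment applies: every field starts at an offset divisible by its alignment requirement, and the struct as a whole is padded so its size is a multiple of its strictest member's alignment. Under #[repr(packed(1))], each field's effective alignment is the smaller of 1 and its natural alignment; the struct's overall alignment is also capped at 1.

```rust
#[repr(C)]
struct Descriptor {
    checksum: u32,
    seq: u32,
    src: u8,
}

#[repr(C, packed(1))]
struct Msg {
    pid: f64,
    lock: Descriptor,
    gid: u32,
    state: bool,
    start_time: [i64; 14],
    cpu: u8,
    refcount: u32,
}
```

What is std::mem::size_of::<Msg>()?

Descriptor: @0: checksum [4B, align 4] → 4; @4: seq [4B, align 4] → 8; @8: src [1B, align 1] → 9; +3 tail pad (align 4); size 12, align 4
@0: pid [8B, align 1] → 8
@8: lock [12B, align 1] → 20
@20: gid [4B, align 1] → 24
@24: state [1B, align 1] → 25
@25: start_time [112B, align 1] → 137
@137: cpu [1B, align 1] → 138
@138: refcount [4B, align 1] → 142
size 142, align 1

142 bytes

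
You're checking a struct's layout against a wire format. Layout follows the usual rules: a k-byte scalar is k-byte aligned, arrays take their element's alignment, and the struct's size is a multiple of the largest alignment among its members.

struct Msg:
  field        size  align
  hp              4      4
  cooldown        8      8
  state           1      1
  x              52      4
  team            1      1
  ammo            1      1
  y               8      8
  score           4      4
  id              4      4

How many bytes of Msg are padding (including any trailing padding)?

0..4  hp  (4B, 4-aligned)
4..8  -- padding (4B)
8..16  cooldown  (8B, 8-aligned)
16..17  state  (1B, 1-aligned)
17..20  -- padding (3B)
20..72  x  (52B, 4-aligned)
72..73  team  (1B, 1-aligned)
73..74  ammo  (1B, 1-aligned)
74..80  -- padding (6B)
80..88  y  (8B, 8-aligned)
88..92  score  (4B, 4-aligned)
92..96  id  (4B, 4-aligned)
sizeof = 96, alignof = 8
data bytes 83, size 96 → padding 13

13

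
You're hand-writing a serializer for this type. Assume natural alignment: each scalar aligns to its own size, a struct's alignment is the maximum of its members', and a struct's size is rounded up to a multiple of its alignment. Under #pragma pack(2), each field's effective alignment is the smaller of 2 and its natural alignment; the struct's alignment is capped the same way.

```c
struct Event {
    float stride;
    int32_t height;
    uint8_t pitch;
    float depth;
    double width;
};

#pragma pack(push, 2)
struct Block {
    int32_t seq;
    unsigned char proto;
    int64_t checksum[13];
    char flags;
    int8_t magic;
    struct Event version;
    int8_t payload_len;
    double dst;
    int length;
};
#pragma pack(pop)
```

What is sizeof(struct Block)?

Event: stride at 0 (size 4, align 4) → ends 4; height at 4 (size 4, align 4) → ends 8; pitch at 8 (size 1, align 1) → ends 9; pad 3 to align 4 for depth; depth at 12 (size 4, align 4) → ends 16; width at 16 (size 8, align 8) → ends 24; total 24 bytes, alignment 8
seq at 0 (size 4, align 2) → ends 4
proto at 4 (size 1, align 1) → ends 5
pad 1 to align 2 for checksum
checksum at 6 (size 104, align 2) → ends 110
flags at 110 (size 1, align 1) → ends 111
magic at 111 (size 1, align 1) → ends 112
version at 112 (size 24, align 2) → ends 136
payload_len at 136 (size 1, align 1) → ends 137
pad 1 to align 2 for dst
dst at 138 (size 8, align 2) → ends 146
length at 146 (size 4, align 2) → ends 150
total 150 bytes, alignment 2

150 bytes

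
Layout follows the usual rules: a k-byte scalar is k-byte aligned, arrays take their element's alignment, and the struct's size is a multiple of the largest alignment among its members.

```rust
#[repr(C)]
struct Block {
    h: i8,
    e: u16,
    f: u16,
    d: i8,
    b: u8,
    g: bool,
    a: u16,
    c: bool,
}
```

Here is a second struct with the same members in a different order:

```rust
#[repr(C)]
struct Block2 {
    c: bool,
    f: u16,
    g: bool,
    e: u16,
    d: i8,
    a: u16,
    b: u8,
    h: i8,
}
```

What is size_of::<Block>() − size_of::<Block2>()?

0

@0: h [1B, align 1] → 1
+1 pad (align 2)
@2: e [2B, align 2] → 4
@4: f [2B, align 2] → 6
@6: d [1B, align 1] → 7
@7: b [1B, align 1] → 8
@8: g [1B, align 1] → 9
+1 pad (align 2)
@10: a [2B, align 2] → 12
@12: c [1B, align 1] → 13
+1 tail pad (align 2)
size 14, align 2
— Block2 —
@0: c [1B, align 1] → 1
+1 pad (align 2)
@2: f [2B, align 2] → 4
@4: g [1B, align 1] → 5
+1 pad (align 2)
@6: e [2B, align 2] → 8
@8: d [1B, align 1] → 9
+1 pad (align 2)
@10: a [2B, align 2] → 12
@12: b [1B, align 1] → 13
@13: h [1B, align 1] → 14
size 14, align 2
14 − 14 = 0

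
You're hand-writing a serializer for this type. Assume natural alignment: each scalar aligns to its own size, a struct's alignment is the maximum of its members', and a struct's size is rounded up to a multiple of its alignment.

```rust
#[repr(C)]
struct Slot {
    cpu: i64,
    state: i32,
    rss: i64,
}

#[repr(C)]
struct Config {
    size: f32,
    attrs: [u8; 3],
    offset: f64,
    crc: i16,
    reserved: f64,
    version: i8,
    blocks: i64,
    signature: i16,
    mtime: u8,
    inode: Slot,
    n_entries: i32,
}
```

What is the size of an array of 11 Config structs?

Slot: cpu at 0 (size 8, align 8) → ends 8; state at 8 (size 4, align 4) → ends 12; pad 4 to align 8 for rss; rss at 16 (size 8, align 8) → ends 24; total 24 bytes, alignment 8
size at 0 (size 4, align 4) → ends 4
attrs at 4 (size 3, align 1) → ends 7
pad 1 to align 8 for offset
offset at 8 (size 8, align 8) → ends 16
crc at 16 (size 2, align 2) → ends 18
pad 6 to align 8 for reserved
reserved at 24 (size 8, align 8) → ends 32
version at 32 (size 1, align 1) → ends 33
pad 7 to align 8 for blocks
blocks at 40 (size 8, align 8) → ends 48
signature at 48 (size 2, align 2) → ends 50
mtime at 50 (size 1, align 1) → ends 51
pad 5 to align 8 for inode
inode at 56 (size 24, align 8) → ends 80
n_entries at 80 (size 4, align 4) → ends 84
tail pad 4 to reach multiple of 8
total 88 bytes, alignment 8
array of 11: 11 × 88 = 968

968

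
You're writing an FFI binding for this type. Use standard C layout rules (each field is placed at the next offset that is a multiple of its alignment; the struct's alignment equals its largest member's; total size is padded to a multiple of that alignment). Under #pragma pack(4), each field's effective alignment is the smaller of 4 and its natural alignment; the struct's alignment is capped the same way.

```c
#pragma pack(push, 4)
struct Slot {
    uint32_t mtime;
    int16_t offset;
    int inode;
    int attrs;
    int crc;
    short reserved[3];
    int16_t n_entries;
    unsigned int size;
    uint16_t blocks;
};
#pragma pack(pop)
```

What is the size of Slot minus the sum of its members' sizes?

4

@0: mtime [4B, align 4] → 4
@4: offset [2B, align 2] → 6
+2 pad (align 4)
@8: inode [4B, align 4] → 12
@12: attrs [4B, align 4] → 16
@16: crc [4B, align 4] → 20
@20: reserved [6B, align 2] → 26
@26: n_entries [2B, align 2] → 28
@28: size [4B, align 4] → 32
@32: blocks [2B, align 2] → 34
+2 tail pad (align 4)
size 36, align 4
data bytes 32, size 36 → padding 4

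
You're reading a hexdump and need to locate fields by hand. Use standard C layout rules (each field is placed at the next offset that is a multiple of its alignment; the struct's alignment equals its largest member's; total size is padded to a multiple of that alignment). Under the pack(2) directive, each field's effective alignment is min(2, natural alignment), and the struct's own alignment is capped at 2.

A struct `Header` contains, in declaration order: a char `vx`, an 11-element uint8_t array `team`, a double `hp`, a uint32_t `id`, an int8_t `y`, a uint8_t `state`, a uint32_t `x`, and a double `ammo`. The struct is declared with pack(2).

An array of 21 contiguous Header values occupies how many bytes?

798

0..1  vx  (1B, 1-aligned)
1..12  team  (11B, 1-aligned)
12..20  hp  (8B, 2-aligned)
20..24  id  (4B, 2-aligned)
24..25  y  (1B, 1-aligned)
25..26  state  (1B, 1-aligned)
26..30  x  (4B, 2-aligned)
30..38  ammo  (8B, 2-aligned)
sizeof = 38, alignof = 2
array of 21: 21 × 38 = 798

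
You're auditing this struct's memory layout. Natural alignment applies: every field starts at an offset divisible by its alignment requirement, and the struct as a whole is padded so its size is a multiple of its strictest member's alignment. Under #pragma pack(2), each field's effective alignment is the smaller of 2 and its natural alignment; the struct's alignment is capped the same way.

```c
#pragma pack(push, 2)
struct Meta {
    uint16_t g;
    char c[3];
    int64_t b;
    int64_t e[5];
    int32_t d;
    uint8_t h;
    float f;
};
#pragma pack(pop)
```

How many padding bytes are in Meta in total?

g at 0 (size 2, align 2) → ends 2
c at 2 (size 3, align 1) → ends 5
pad 1 to align 2 for b
b at 6 (size 8, align 2) → ends 14
e at 14 (size 40, align 2) → ends 54
d at 54 (size 4, align 2) → ends 58
h at 58 (size 1, align 1) → ends 59
pad 1 to align 2 for f
f at 60 (size 4, align 2) → ends 64
total 64 bytes, alignment 2
data bytes 62, size 64 → padding 2

2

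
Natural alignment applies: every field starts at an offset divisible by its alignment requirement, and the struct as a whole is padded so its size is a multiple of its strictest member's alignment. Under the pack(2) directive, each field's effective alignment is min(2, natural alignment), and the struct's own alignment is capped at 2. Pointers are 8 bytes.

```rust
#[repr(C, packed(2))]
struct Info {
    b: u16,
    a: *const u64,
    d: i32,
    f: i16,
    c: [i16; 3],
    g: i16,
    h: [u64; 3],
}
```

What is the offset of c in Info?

b at 0 (size 2, align 2) → ends 2
a at 2 (size 8, align 2) → ends 10
d at 10 (size 4, align 2) → ends 14
f at 14 (size 2, align 2) → ends 16
c at 16 (size 6, align 2) → ends 22

16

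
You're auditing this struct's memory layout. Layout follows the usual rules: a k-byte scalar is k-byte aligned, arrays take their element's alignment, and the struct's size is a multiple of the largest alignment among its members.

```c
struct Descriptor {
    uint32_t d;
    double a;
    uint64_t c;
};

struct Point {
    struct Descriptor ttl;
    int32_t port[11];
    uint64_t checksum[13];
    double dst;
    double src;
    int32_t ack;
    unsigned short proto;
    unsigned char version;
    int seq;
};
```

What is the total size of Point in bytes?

208

Descriptor: @0: d [4B, align 4] → 4; +4 pad (align 8); @8: a [8B, align 8] → 16; @16: c [8B, align 8] → 24; size 24, align 8
@0: ttl [24B, align 8] → 24
@24: port [44B, align 4] → 68
+4 pad (align 8)
@72: checksum [104B, align 8] → 176
@176: dst [8B, align 8] → 184
@184: src [8B, align 8] → 192
@192: ack [4B, align 4] → 196
@196: proto [2B, align 2] → 198
@198: version [1B, align 1] → 199
+1 pad (align 4)
@200: seq [4B, align 4] → 204
+4 tail pad (align 8)
size 208, align 8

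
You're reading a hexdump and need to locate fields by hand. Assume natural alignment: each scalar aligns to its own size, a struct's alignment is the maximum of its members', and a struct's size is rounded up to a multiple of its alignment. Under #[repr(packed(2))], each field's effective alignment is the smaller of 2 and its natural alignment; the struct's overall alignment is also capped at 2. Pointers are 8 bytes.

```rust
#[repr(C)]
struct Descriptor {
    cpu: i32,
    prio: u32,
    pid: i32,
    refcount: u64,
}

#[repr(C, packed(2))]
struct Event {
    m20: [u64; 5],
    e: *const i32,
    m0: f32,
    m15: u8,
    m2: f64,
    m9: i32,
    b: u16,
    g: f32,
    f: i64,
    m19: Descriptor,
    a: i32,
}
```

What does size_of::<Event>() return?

Descriptor: cpu at 0 (size 4, align 4) → ends 4; prio at 4 (size 4, align 4) → ends 8; pid at 8 (size 4, align 4) → ends 12; pad 4 to align 8 for refcount; refcount at 16 (size 8, align 8) → ends 24; total 24 bytes, alignment 8
m20 at 0 (size 40, align 2) → ends 40
e at 40 (size 8, align 2) → ends 48
m0 at 48 (size 4, align 2) → ends 52
m15 at 52 (size 1, align 1) → ends 53
pad 1 to align 2 for m2
m2 at 54 (size 8, align 2) → ends 62
m9 at 62 (size 4, align 2) → ends 66
b at 66 (size 2, align 2) → ends 68
g at 68 (size 4, align 2) → ends 72
f at 72 (size 8, align 2) → ends 80
m19 at 80 (size 24, align 2) → ends 104
a at 104 (size 4, align 2) → ends 108
total 108 bytes, alignment 2

108 bytes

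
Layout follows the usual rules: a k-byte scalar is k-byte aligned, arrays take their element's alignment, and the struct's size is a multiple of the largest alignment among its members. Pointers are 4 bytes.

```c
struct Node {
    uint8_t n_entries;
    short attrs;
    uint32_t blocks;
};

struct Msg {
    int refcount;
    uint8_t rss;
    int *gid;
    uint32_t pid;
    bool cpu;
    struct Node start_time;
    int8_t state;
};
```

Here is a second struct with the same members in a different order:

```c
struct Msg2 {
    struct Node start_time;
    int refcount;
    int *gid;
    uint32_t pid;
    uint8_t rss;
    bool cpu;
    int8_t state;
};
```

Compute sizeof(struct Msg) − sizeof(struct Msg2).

Node: n_entries at 0 (size 1, align 1) → ends 1; pad 1 to align 2 for attrs; attrs at 2 (size 2, align 2) → ends 4; blocks at 4 (size 4, align 4) → ends 8; total 8 bytes, alignment 4
refcount at 0 (size 4, align 4) → ends 4
rss at 4 (size 1, align 1) → ends 5
pad 3 to align 4 for gid
gid at 8 (size 4, align 4) → ends 12
pid at 12 (size 4, align 4) → ends 16
cpu at 16 (size 1, align 1) → ends 17
pad 3 to align 4 for start_time
start_time at 20 (size 8, align 4) → ends 28
state at 28 (size 1, align 1) → ends 29
tail pad 3 to reach multiple of 4
total 32 bytes, alignment 4
— Msg2 —
start_time at 0 (size 8, align 4) → ends 8
refcount at 8 (size 4, align 4) → ends 12
gid at 12 (size 4, align 4) → ends 16
pid at 16 (size 4, align 4) → ends 20
rss at 20 (size 1, align 1) → ends 21
cpu at 21 (size 1, align 1) → ends 22
state at 22 (size 1, align 1) → ends 23
tail pad 1 to reach multiple of 4
total 24 bytes, alignment 4
32 − 24 = 8

8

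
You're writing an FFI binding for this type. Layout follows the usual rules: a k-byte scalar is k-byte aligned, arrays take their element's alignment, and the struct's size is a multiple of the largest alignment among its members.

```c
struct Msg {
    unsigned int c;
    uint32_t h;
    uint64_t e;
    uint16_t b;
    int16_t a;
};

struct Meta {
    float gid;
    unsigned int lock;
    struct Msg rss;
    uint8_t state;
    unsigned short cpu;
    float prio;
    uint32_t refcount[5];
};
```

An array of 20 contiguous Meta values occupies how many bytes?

1280

Msg: c at 0 (size 4, align 4) → ends 4; h at 4 (size 4, align 4) → ends 8; e at 8 (size 8, align 8) → ends 16; b at 16 (size 2, align 2) → ends 18; a at 18 (size 2, align 2) → ends 20; tail pad 4 to reach multiple of 8; total 24 bytes, alignment 8
gid at 0 (size 4, align 4) → ends 4
lock at 4 (size 4, align 4) → ends 8
rss at 8 (size 24, align 8) → ends 32
state at 32 (size 1, align 1) → ends 33
pad 1 to align 2 for cpu
cpu at 34 (size 2, align 2) → ends 36
prio at 36 (size 4, align 4) → ends 40
refcount at 40 (size 20, align 4) → ends 60
tail pad 4 to reach multiple of 8
total 64 bytes, alignment 8
array of 20: 20 × 64 = 1280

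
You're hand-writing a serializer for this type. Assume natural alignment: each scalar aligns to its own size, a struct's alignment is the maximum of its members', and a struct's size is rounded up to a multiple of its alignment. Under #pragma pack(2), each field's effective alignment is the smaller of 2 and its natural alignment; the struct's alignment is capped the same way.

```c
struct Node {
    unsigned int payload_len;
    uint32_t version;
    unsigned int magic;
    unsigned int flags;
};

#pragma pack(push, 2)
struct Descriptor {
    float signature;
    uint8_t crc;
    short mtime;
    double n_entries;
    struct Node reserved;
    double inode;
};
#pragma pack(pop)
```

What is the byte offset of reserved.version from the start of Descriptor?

20

Node: @0: payload_len [4B, align 4] → 4; @4: version [4B, align 4] → 8; @8: magic [4B, align 4] → 12; @12: flags [4B, align 4] → 16; size 16, align 4
@0: signature [4B, align 2] → 4
@4: crc [1B, align 1] → 5
+1 pad (align 2)
@6: mtime [2B, align 2] → 8
@8: n_entries [8B, align 2] → 16
@16: reserved [16B, align 2] → 32
within Node: version at 4
16 + 4 = 20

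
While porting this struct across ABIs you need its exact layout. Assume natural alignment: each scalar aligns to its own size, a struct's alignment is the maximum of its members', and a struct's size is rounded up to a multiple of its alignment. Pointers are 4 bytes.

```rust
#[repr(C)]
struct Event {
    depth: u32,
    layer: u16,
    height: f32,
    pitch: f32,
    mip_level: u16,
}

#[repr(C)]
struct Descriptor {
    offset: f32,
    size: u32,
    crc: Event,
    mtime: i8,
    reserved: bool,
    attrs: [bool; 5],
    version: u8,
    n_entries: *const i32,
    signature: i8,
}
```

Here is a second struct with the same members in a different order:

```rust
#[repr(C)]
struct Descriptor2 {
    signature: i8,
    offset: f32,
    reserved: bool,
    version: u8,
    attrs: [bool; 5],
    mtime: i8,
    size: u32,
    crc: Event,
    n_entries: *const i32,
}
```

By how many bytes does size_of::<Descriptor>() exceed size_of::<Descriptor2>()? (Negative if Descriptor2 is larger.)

Event: 0..4  depth  (4B, 4-aligned); 4..6  layer  (2B, 2-aligned); 6..8  -- padding (2B); 8..12  height  (4B, 4-aligned); 12..16  pitch  (4B, 4-aligned); 16..18  mip_level  (2B, 2-aligned); 18..20  -- tail padding (2B); sizeof = 20, alignof = 4
0..4  offset  (4B, 4-aligned)
4..8  size  (4B, 4-aligned)
8..28  crc  (20B, 4-aligned)
28..29  mtime  (1B, 1-aligned)
29..30  reserved  (1B, 1-aligned)
30..35  attrs  (5B, 1-aligned)
35..36  version  (1B, 1-aligned)
36..40  n_entries  (4B, 4-aligned)
40..41  signature  (1B, 1-aligned)
41..44  -- tail padding (3B)
sizeof = 44, alignof = 4
— Descriptor2 —
0..1  signature  (1B, 1-aligned)
1..4  -- padding (3B)
4..8  offset  (4B, 4-aligned)
8..9  reserved  (1B, 1-aligned)
9..10  version  (1B, 1-aligned)
10..15  attrs  (5B, 1-aligned)
15..16  mtime  (1B, 1-aligned)
16..20  size  (4B, 4-aligned)
20..40  crc  (20B, 4-aligned)
40..44  n_entries  (4B, 4-aligned)
sizeof = 44, alignof = 4
44 − 44 = 0

0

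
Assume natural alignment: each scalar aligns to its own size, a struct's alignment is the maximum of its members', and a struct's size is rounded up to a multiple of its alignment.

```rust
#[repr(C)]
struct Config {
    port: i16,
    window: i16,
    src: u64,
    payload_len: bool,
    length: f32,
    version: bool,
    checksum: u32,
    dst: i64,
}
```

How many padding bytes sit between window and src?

4

port at 0 (size 2, align 2) → ends 2
window at 2 (size 2, align 2) → ends 4
pad 4 to align 8 for src
src at 8 (size 8, align 8) → ends 16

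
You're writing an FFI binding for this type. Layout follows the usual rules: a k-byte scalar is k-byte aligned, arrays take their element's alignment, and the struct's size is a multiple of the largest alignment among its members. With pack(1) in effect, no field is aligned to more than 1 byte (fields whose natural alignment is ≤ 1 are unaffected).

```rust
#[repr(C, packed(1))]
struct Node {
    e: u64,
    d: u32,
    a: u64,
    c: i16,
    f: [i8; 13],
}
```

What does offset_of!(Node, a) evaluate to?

0..8  e  (8B, 1-aligned)
8..12  d  (4B, 1-aligned)
12..20  a  (8B, 1-aligned)

12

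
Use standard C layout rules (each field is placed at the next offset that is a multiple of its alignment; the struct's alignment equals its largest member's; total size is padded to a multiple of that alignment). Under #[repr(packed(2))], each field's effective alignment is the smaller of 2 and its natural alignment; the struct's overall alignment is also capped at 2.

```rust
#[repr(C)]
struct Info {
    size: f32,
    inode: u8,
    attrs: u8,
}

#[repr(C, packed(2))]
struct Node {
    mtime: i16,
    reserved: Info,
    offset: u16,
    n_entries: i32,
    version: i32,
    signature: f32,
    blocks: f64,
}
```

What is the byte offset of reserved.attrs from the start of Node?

Info: 0..4  size  (4B, 4-aligned); 4..5  inode  (1B, 1-aligned); 5..6  attrs  (1B, 1-aligned); 6..8  -- tail padding (2B); sizeof = 8, alignof = 4
0..2  mtime  (2B, 2-aligned)
2..10  reserved  (8B, 2-aligned)
within Info: attrs at 5
2 + 5 = 7

7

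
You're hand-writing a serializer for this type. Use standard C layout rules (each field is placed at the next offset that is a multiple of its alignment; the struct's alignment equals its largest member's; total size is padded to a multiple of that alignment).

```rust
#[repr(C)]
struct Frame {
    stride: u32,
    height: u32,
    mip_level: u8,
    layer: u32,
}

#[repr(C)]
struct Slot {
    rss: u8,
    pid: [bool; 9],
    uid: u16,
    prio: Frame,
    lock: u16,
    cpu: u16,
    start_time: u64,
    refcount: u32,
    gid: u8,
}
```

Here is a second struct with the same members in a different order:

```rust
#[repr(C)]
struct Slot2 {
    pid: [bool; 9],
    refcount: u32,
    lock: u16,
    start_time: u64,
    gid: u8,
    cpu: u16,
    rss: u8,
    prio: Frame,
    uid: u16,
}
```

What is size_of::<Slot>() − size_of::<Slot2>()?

-16

Frame: @0: stride [4B, align 4] → 4; @4: height [4B, align 4] → 8; @8: mip_level [1B, align 1] → 9; +3 pad (align 4); @12: layer [4B, align 4] → 16; size 16, align 4
@0: rss [1B, align 1] → 1
@1: pid [9B, align 1] → 10
@10: uid [2B, align 2] → 12
@12: prio [16B, align 4] → 28
@28: lock [2B, align 2] → 30
@30: cpu [2B, align 2] → 32
@32: start_time [8B, align 8] → 40
@40: refcount [4B, align 4] → 44
@44: gid [1B, align 1] → 45
+3 tail pad (align 8)
size 48, align 8
— Slot2 —
@0: pid [9B, align 1] → 9
+3 pad (align 4)
@12: refcount [4B, align 4] → 16
@16: lock [2B, align 2] → 18
+6 pad (align 8)
@24: start_time [8B, align 8] → 32
@32: gid [1B, align 1] → 33
+1 pad (align 2)
@34: cpu [2B, align 2] → 36
@36: rss [1B, align 1] → 37
+3 pad (align 4)
@40: prio [16B, align 4] → 56
@56: uid [2B, align 2] → 58
+6 tail pad (align 8)
size 64, align 8
48 − 64 = -16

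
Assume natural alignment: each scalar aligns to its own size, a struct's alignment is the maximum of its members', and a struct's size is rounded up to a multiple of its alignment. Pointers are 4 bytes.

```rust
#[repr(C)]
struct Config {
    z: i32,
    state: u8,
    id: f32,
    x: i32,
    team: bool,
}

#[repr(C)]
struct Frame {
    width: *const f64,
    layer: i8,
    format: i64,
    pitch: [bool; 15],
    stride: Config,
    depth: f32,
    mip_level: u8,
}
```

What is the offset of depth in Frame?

Config: 0..4  z  (4B, 4-aligned); 4..5  state  (1B, 1-aligned); 5..8  -- padding (3B); 8..12  id  (4B, 4-aligned); 12..16  x  (4B, 4-aligned); 16..17  team  (1B, 1-aligned); 17..20  -- tail padding (3B); sizeof = 20, alignof = 4
0..4  width  (4B, 4-aligned)
4..5  layer  (1B, 1-aligned)
5..8  -- padding (3B)
8..16  format  (8B, 8-aligned)
16..31  pitch  (15B, 1-aligned)
31..32  -- padding (1B)
32..52  stride  (20B, 4-aligned)
52..56  depth  (4B, 4-aligned)

52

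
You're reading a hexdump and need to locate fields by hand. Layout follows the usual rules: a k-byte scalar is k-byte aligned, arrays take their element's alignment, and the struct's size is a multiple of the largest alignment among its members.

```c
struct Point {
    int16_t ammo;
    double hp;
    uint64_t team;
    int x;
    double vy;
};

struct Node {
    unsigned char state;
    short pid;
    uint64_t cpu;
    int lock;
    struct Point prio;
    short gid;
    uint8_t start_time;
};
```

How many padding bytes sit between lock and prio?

4

Point: ammo at 0 (size 2, align 2) → ends 2; pad 6 to align 8 for hp; hp at 8 (size 8, align 8) → ends 16; team at 16 (size 8, align 8) → ends 24; x at 24 (size 4, align 4) → ends 28; pad 4 to align 8 for vy; vy at 32 (size 8, align 8) → ends 40; total 40 bytes, alignment 8
state at 0 (size 1, align 1) → ends 1
pad 1 to align 2 for pid
pid at 2 (size 2, align 2) → ends 4
pad 4 to align 8 for cpu
cpu at 8 (size 8, align 8) → ends 16
lock at 16 (size 4, align 4) → ends 20
pad 4 to align 8 for prio
prio at 24 (size 40, align 8) → ends 64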